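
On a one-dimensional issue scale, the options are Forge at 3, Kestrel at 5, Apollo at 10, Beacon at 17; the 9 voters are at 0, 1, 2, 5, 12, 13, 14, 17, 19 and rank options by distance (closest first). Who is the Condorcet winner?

Apollo

With single-peaked preferences on a line, the Condorcet winner is the candidate closest to the median voter.
The median voter (position 12) is closest to Apollo at 10.
Check: Apollo vs Beacon — voters closer to Apollo: 6 of 9.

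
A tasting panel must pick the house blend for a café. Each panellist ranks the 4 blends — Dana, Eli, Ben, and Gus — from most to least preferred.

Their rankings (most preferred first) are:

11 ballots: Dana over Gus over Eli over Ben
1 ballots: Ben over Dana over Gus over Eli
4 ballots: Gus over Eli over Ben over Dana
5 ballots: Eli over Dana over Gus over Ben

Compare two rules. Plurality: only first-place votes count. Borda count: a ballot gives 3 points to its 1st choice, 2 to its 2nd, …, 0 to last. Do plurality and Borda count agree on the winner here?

Yes

Plurality first-place counts: Dana 11, Eli 5, Ben 1, Gus 4 → Dana.
Borda totals: Dana 45, Eli 34, Ben 7, Gus 40 → Dana.
The two rules agree on Dana.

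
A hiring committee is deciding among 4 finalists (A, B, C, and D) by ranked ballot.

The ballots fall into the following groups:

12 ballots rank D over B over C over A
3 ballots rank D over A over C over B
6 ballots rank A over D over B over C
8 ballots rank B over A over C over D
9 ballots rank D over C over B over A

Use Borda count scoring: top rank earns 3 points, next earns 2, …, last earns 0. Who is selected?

D

Borda scores:
  A: 12·0 + 3·2 + 6·3 + 8·2 + 9·0 = 40
  B: 12·2 + 3·0 + 6·1 + 8·3 + 9·1 = 63
  C: 12·1 + 3·1 + 6·0 + 8·1 + 9·2 = 41
  D: 12·3 + 3·3 + 6·2 + 8·0 + 9·3 = 84
D has the highest total.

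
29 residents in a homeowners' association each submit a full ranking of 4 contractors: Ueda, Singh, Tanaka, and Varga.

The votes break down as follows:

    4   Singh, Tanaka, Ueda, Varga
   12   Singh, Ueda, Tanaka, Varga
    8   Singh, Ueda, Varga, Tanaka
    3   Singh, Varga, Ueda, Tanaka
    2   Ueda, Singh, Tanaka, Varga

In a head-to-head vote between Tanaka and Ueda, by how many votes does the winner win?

Ballots ranking Tanaka above Ueda: 4.
Ballots ranking Ueda above Tanaka: 12+8+3+2 = 25.
Ueda wins 25–4, a margin of 21.

21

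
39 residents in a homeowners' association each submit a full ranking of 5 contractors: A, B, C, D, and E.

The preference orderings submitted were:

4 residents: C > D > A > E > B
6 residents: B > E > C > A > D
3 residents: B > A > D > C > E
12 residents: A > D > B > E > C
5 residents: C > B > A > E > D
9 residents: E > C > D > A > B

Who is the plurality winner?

A

First-place vote totals:
  A: 12
  B: 9
  C: 9
  D: 0
  E: 9
A has the most first-place votes.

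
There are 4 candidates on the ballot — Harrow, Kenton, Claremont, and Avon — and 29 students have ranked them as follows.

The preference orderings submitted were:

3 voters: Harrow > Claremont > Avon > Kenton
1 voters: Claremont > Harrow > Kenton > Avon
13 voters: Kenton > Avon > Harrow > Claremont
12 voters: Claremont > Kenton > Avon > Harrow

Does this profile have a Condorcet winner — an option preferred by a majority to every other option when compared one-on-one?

Head-to-head results (29 voters total):
Harrow vs Kenton: Kenton wins 25–4.
Harrow vs Claremont: Harrow wins 16–13.
Harrow vs Avon: Avon wins 25–4.
Kenton vs Claremont: Claremont wins 16–13.
Kenton vs Avon: Kenton wins 26–3.
Claremont vs Avon: Claremont wins 16–13.
No candidate beats all others: Harrow beats Claremont beats Kenton beats Harrow, a majority cycle.

No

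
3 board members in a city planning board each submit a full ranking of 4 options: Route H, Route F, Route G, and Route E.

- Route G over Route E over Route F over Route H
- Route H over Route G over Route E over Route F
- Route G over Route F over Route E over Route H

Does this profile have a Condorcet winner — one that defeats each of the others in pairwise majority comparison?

Yes

Head-to-head results (3 voters total):
Route H vs Route F: Route F wins 2–1.
Route H vs Route G: Route G wins 2–1.
Route H vs Route E: Route E wins 2–1.
Route F vs Route G: Route G wins 3–0.
Route F vs Route E: Route E wins 2–1.
Route G vs Route E: Route G wins 3–0.
Route G beats each rival — Route H (2–1), Route F (3–0), Route E (3–0) — so Route G is the Condorcet winner.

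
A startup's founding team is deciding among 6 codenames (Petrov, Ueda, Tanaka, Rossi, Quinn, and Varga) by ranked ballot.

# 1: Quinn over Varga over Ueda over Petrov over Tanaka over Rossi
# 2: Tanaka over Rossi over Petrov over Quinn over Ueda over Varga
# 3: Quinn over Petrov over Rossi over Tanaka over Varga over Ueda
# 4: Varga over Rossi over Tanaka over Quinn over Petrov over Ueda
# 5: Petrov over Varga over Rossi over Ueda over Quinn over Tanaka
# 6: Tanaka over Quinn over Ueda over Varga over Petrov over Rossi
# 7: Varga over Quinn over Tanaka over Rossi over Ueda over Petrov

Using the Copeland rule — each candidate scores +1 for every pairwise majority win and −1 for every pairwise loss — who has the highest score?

Pairwise results:
  Petrov vs Ueda: Petrov wins 4–3.
  Petrov vs Tanaka: Tanaka wins 4–3.
  Petrov vs Rossi: Petrov wins 4–3.
  Petrov vs Quinn: Quinn wins 5–2.
  Petrov vs Varga: Varga wins 4–3.
  Ueda vs Tanaka: Tanaka wins 5–2.
  Ueda vs Rossi: Rossi wins 5–2.
  Ueda vs Quinn: Quinn wins 6–1.
  Ueda vs Varga: Varga wins 5–2.
  Tanaka vs Rossi: Tanaka wins 4–3.
  Tanaka vs Quinn: Quinn wins 4–3.
  Tanaka vs Varga: Varga wins 4–3.
  Rossi vs Quinn: Quinn wins 4–3.
  Rossi vs Varga: Varga wins 5–2.
  Quinn vs Varga: Quinn wins 4–3.
Copeland scores (wins − losses):
  Petrov: 2 − 3 = -1
  Ueda: 0 − 5 = -5
  Tanaka: 3 − 2 = 1
  Rossi: 1 − 4 = -3
  Quinn: 5 − 0 = 5
  Varga: 4 − 1 = 3
Quinn has the best Copeland score.

Quinn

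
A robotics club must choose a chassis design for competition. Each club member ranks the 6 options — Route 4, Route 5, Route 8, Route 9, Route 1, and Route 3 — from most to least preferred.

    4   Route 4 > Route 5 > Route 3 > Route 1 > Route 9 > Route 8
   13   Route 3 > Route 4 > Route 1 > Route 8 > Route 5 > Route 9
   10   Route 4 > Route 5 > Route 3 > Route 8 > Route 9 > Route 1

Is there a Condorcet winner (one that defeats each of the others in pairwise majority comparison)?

Head-to-head results (27 voters total):
Route 4 vs Route 5: Route 4 wins 27–0.
Route 4 vs Route 8: Route 4 wins 27–0.
Route 4 vs Route 9: Route 4 wins 27–0.
Route 4 vs Route 1: Route 4 wins 27–0.
Route 4 vs Route 3: Route 4 wins 14–13.
Route 5 vs Route 8: Route 5 wins 14–13.
Route 5 vs Route 9: Route 5 wins 27–0.
Route 5 vs Route 1: Route 5 wins 14–13.
Route 5 vs Route 3: Route 5 wins 14–13.
Route 8 vs Route 9: Route 8 wins 23–4.
Route 8 vs Route 1: Route 1 wins 17–10.
Route 8 vs Route 3: Route 3 wins 27–0.
Route 9 vs Route 1: Route 1 wins 17–10.
Route 9 vs Route 3: Route 3 wins 27–0.
Route 1 vs Route 3: Route 3 wins 27–0.
Route 4 beats each rival — Route 5 (27–0), Route 8 (27–0), Route 9 (27–0), Route 1 (27–0), Route 3 (14–13) — so Route 4 is the Condorcet winner.

Yes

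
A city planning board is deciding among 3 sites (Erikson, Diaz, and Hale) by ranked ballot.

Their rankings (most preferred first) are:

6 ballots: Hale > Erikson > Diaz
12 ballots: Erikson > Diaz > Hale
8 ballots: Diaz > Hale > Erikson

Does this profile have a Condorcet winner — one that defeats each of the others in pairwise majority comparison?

Head-to-head results (26 voters total):
Erikson vs Diaz: Erikson wins 18–8.
Erikson vs Hale: Hale wins 14–12.
Diaz vs Hale: Diaz wins 20–6.
No candidate beats all others: Erikson beats Diaz beats Hale beats Erikson, a majority cycle.

No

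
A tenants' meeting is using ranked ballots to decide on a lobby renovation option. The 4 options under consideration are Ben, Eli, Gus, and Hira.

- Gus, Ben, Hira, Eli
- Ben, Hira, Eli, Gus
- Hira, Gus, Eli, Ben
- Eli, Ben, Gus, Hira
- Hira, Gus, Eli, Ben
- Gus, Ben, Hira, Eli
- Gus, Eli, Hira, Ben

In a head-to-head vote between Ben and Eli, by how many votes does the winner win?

1

Ballots ranking Ben above Eli: 3.
Ballots ranking Eli above Ben: 4.
Eli wins 4–3, a margin of 1.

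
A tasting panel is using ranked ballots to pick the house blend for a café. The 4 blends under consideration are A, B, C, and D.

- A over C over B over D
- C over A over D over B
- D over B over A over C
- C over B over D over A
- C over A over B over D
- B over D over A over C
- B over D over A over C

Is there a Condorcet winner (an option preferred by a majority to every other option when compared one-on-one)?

Head-to-head results (7 voters total):
A vs B: B wins 4–3.
A vs C: A wins 4–3.
A vs D: D wins 4–3.
B vs C: C wins 4–3.
B vs D: B wins 5–2.
C vs D: C wins 4–3.
No candidate beats all others: A beats C beats B beats A, a majority cycle.

No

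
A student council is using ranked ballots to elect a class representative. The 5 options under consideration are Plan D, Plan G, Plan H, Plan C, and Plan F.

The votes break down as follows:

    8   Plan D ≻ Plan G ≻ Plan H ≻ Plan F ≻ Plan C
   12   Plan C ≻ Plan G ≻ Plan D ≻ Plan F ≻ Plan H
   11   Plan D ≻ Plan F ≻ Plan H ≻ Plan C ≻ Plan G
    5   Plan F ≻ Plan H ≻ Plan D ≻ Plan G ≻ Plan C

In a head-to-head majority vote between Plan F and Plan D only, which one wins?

Ballots ranking Plan F above Plan D: 5.
Ballots ranking Plan D above Plan F: 8+12+11 = 31.
Plan D wins the head-to-head, 31–5.

Plan D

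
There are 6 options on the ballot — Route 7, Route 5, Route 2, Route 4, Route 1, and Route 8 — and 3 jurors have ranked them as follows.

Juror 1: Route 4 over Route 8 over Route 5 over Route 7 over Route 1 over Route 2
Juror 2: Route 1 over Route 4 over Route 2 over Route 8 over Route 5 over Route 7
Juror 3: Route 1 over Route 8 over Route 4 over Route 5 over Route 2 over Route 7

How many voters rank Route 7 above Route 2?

1

Ballots ranking Route 7 above Route 2: 1.
Ballots ranking Route 2 above Route 7: 2.
So 1 of 3 voters prefer Route 7 to Route 2.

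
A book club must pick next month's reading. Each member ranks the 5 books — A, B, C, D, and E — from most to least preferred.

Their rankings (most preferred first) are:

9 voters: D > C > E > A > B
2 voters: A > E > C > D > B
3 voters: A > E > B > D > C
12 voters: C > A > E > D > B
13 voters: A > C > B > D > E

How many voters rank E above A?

Ballots ranking E above A: 9.
Ballots ranking A above E: 2+3+12+13 = 30.
So 9 of 39 voters prefer E to A.

9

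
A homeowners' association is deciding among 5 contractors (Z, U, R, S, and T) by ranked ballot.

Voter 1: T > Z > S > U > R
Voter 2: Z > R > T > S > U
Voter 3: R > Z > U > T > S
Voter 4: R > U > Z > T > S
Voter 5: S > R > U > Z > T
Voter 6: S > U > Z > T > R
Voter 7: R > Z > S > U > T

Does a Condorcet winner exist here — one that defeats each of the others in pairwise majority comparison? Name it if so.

R

Head-to-head results (7 voters total):
Z vs U: Z wins 4–3.
Z vs R: R wins 4–3.
Z vs S: Z wins 5–2.
Z vs T: Z wins 6–1.
U vs R: R wins 5–2.
U vs S: S wins 5–2.
U vs T: U wins 5–2.
R vs S: R wins 4–3.
R vs T: R wins 5–2.
S vs T: T wins 4–3.
R beats each rival — Z (4–3), U (5–2), S (4–3), T (5–2) — so R is the Condorcet winner.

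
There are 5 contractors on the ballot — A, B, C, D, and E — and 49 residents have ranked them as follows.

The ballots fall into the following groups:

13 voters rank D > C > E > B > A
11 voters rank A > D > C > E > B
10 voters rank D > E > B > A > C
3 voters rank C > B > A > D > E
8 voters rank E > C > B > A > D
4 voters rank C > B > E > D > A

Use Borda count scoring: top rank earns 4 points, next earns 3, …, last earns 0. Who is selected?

D

Borda scores:
  A: 13·0 + 11·4 + 10·1 + 3·2 + 8·1 + 4·0 = 68
  B: 13·1 + 11·0 + 10·2 + 3·3 + 8·2 + 4·3 = 70
  C: 13·3 + 11·2 + 10·0 + 3·4 + 8·3 + 4·4 = 113
  D: 13·4 + 11·3 + 10·4 + 3·1 + 8·0 + 4·1 = 132
  E: 13·2 + 11·1 + 10·3 + 3·0 + 8·4 + 4·2 = 107
D has the highest total.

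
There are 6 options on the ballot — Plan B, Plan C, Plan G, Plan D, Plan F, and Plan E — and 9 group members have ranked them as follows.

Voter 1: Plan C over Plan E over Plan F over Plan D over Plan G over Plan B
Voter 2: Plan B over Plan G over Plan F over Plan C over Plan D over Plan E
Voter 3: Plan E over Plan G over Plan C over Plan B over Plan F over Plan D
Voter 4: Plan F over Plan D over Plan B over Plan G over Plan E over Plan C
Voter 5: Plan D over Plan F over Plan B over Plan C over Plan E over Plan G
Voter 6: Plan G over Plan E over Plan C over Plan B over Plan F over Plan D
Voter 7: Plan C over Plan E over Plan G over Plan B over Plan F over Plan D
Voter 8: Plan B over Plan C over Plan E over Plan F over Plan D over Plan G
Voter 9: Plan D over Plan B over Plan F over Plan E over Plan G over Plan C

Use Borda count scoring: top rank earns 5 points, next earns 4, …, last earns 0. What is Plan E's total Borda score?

24

Borda scores:
  Plan B: 0 + 5 + 2 + 3 + 3 + 2 + 2 + 5 + 4 = 26
  Plan C: 5 + 2 + 3 + 0 + 2 + 3 + 5 + 4 + 0 = 24
  Plan G: 1 + 4 + 4 + 2 + 0 + 5 + 3 + 0 + 1 = 20
  Plan D: 2 + 1 + 0 + 4 + 5 + 0 + 0 + 1 + 5 = 18
  Plan F: 3 + 3 + 1 + 5 + 4 + 1 + 1 + 2 + 3 = 23
  Plan E: 4 + 0 + 5 + 1 + 1 + 4 + 4 + 3 + 2 = 24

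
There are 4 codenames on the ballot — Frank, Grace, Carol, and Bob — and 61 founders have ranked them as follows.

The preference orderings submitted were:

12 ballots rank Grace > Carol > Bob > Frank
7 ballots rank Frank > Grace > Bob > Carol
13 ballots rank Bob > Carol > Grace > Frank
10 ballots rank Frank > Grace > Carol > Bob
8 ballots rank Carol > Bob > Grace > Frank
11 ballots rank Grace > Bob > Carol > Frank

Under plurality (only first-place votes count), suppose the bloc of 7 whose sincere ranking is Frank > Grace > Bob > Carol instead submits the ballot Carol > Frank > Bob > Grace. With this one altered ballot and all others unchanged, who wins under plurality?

Grace

First-place totals with the altered ballot: Frank 10, Grace 23, Carol 15, Bob 13.
The winner is unchanged: still Grace.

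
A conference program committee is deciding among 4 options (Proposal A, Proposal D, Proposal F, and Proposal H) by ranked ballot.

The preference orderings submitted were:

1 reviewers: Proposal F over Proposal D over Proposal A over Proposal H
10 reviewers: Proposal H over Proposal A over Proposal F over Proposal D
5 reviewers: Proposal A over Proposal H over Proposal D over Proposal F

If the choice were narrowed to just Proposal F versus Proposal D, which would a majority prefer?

Ballots ranking Proposal F above Proposal D: 1+10 = 11.
Ballots ranking Proposal D above Proposal F: 5.
Proposal F wins the head-to-head, 11–5.

Proposal F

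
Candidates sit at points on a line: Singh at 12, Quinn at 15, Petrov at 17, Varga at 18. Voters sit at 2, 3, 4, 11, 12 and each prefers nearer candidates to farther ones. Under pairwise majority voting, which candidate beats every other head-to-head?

With single-peaked preferences on a line, the Condorcet winner is the candidate closest to the median voter.
The median voter (position 4) is closest to Singh at 12.
Check: Singh vs Quinn — voters closer to Singh: 5 of 5.

Singh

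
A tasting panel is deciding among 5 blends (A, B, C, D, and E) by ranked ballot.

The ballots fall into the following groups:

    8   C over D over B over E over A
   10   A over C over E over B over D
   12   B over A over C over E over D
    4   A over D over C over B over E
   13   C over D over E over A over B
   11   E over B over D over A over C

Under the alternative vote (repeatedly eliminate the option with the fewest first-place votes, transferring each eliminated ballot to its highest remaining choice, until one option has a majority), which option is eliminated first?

Round 1: C 21, A 14, B 12, E 11, D 0. D has the fewest and is eliminated.
Round 2: C 21, A 14, B 12, E 11. E has the fewest and is eliminated.
Round 3: B 23, C 21, A 14. A has the fewest and is eliminated.
Round 4: C 35, B 23. C has a majority.

D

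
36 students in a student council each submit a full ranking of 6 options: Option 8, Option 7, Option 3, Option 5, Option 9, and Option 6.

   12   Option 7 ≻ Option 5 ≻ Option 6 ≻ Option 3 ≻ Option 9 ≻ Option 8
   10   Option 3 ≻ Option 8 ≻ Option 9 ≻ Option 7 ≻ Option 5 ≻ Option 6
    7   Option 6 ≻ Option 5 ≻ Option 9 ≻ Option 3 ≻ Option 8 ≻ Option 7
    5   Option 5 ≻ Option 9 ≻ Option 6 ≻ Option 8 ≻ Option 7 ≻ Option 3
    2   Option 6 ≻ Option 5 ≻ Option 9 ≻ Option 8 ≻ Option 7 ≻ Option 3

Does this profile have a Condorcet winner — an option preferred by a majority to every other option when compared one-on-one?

No

Head-to-head results (36 voters total):
Option 8 vs Option 7: Option 8 wins 24–12.
Option 8 vs Option 3: Option 3 wins 29–7.
Option 8 vs Option 5: Option 5 wins 26–10.
Option 8 vs Option 9: Option 9 wins 26–10.
Option 8 vs Option 6: Option 6 wins 26–10.
Option 7 vs Option 3: Option 7 wins 19–17.
Option 7 vs Option 5: Option 7 wins 22–14.
Option 7 vs Option 9: Option 9 wins 24–12.
Option 7 vs Option 6: Option 7 wins 22–14.
Option 3 vs Option 5: Option 5 wins 26–10.
Option 3 vs Option 9: Option 3 wins 22–14.
Option 3 vs Option 6: Option 6 wins 26–10.
Option 5 vs Option 9: Option 5 wins 26–10.
Option 5 vs Option 6: Option 5 wins 27–9.
Option 9 vs Option 6: Option 6 wins 21–15.
No candidate beats all others: Option 8 beats Option 7 beats Option 3 beats Option 8, a majority cycle.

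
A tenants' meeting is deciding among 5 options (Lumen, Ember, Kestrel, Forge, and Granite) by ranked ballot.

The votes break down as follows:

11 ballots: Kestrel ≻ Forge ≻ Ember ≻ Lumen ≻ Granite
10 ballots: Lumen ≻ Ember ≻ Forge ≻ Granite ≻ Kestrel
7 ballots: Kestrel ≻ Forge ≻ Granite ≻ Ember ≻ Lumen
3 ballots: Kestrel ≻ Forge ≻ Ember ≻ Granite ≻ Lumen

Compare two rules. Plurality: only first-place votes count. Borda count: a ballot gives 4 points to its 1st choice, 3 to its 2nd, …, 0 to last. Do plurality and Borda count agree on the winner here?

Plurality first-place counts: Lumen 10, Ember 0, Kestrel 21, Forge 0, Granite 0 → Kestrel.
Borda totals: Lumen 51, Ember 65, Kestrel 84, Forge 83, Granite 27 → Kestrel.
The two rules agree on Kestrel.

Yes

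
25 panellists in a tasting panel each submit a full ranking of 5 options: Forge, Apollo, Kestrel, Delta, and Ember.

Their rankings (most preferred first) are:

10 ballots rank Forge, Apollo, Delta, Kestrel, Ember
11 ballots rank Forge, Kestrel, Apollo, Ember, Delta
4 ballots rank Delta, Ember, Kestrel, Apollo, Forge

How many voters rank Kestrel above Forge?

4

Ballots ranking Kestrel above Forge: 4.
Ballots ranking Forge above Kestrel: 10+11 = 21.
So 4 of 25 voters prefer Kestrel to Forge.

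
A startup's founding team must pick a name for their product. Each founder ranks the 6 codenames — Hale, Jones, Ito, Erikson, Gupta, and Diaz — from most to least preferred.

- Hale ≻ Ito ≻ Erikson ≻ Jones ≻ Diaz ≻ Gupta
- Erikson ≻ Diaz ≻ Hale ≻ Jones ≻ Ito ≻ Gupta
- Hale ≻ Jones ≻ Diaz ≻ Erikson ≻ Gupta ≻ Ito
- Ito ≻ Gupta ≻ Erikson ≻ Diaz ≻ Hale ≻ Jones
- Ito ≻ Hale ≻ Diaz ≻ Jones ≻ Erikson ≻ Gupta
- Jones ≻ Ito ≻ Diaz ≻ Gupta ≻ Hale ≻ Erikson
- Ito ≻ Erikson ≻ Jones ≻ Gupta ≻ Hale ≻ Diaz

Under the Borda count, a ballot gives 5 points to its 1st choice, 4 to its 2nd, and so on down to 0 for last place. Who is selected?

Borda scores:
  Hale: 5 + 3 + 5 + 1 + 4 + 1 + 1 = 20
  Jones: 2 + 2 + 4 + 0 + 2 + 5 + 3 = 18
  Ito: 4 + 1 + 0 + 5 + 5 + 4 + 5 = 24
  Erikson: 3 + 5 + 2 + 3 + 1 + 0 + 4 = 18
  Gupta: 0 + 0 + 1 + 4 + 0 + 2 + 2 = 9
  Diaz: 1 + 4 + 3 + 2 + 3 + 3 + 0 = 16
Ito has the highest total.

Ito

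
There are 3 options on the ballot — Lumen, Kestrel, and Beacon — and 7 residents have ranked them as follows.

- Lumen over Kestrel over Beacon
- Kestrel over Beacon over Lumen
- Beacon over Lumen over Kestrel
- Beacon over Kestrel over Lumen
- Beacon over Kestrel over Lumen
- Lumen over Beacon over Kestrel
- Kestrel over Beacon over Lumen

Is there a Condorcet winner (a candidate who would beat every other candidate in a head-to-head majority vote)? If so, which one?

Head-to-head results (7 voters total):
Lumen vs Kestrel: Kestrel wins 4–3.
Lumen vs Beacon: Beacon wins 5–2.
Kestrel vs Beacon: Beacon wins 4–3.
Beacon beats each rival — Lumen (5–2), Kestrel (4–3) — so Beacon is the Condorcet winner.

Beacon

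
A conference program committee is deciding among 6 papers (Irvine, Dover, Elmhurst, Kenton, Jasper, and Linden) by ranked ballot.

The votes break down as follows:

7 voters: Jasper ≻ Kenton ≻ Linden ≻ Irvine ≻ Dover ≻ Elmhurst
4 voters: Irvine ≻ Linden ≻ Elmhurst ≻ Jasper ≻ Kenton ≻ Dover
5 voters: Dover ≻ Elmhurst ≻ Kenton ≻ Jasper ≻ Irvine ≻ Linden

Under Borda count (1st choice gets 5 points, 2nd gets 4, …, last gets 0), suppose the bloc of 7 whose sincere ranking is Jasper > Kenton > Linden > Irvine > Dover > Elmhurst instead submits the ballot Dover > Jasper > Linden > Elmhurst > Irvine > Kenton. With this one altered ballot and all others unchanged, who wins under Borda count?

Borda totals with the altered ballot: Irvine 32, Dover 60, Elmhurst 46, Kenton 19, Jasper 46, Linden 37.
The switch changes the winner from Jasper to Dover.

Dover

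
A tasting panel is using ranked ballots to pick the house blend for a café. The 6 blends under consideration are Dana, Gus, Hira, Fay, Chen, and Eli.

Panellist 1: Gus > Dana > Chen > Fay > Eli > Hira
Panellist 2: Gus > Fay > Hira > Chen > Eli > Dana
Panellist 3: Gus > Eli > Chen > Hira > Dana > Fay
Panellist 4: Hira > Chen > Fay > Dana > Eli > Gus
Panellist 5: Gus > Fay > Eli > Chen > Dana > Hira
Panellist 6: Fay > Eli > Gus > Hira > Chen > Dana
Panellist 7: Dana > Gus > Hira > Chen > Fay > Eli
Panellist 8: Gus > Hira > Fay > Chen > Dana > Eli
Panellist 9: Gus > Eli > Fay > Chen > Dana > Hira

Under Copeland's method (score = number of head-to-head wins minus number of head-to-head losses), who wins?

Gus

Pairwise results:
  Dana vs Gus: Gus wins 7–2.
  Dana vs Hira: Hira wins 5–4.
  Dana vs Fay: Fay wins 6–3.
  Dana vs Chen: Chen wins 7–2.
  Dana vs Eli: Eli wins 5–4.
  Gus vs Hira: Gus wins 8–1.
  Gus vs Fay: Gus wins 7–2.
  Gus vs Chen: Gus wins 8–1.
  Gus vs Eli: Gus wins 7–2.
  Hira vs Fay: Fay wins 5–4.
  Hira vs Chen: Hira wins 5–4.
  Hira vs Eli: Eli wins 5–4.
  Fay vs Chen: Fay wins 5–4.
  Fay vs Eli: Fay wins 7–2.
  Chen vs Eli: Chen wins 5–4.
Copeland scores (wins − losses):
  Dana: 0 − 5 = -5
  Gus: 5 − 0 = 5
  Hira: 2 − 3 = -1
  Fay: 4 − 1 = 3
  Chen: 2 − 3 = -1
  Eli: 2 − 3 = -1
Gus has the best Copeland score.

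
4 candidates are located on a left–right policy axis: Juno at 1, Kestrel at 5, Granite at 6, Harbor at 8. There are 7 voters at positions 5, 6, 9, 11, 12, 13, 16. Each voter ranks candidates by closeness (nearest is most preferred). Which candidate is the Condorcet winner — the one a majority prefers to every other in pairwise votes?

Harbor

With single-peaked preferences on a line, the Condorcet winner is the candidate closest to the median voter.
The median voter (position 11) is closest to Harbor at 8.
Check: Harbor vs Granite — voters closer to Harbor: 5 of 7.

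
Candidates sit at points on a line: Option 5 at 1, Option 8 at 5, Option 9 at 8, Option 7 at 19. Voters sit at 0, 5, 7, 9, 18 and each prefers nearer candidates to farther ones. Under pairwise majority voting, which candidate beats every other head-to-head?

Option 9

With single-peaked preferences on a line, the Condorcet winner is the candidate closest to the median voter.
The median voter (position 7) is closest to Option 9 at 8.
Check: Option 9 vs Option 5 — voters closer to Option 9: 4 of 5.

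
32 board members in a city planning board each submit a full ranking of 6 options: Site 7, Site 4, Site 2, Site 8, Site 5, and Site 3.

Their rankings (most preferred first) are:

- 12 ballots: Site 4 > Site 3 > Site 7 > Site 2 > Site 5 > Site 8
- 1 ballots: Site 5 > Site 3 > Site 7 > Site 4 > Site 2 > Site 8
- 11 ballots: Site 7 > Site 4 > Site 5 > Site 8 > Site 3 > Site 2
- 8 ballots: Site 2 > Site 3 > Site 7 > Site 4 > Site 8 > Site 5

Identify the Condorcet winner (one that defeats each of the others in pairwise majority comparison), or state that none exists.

Head-to-head results (32 voters total):
Site 7 vs Site 4: Site 7 wins 20–12.
Site 7 vs Site 2: Site 7 wins 24–8.
Site 7 vs Site 8: Site 7 wins 32–0.
Site 7 vs Site 5: Site 7 wins 31–1.
Site 7 vs Site 3: Site 3 wins 21–11.
Site 4 vs Site 2: Site 4 wins 24–8.
Site 4 vs Site 8: Site 4 wins 32–0.
Site 4 vs Site 5: Site 4 wins 31–1.
Site 4 vs Site 3: Site 4 wins 23–9.
Site 2 vs Site 8: Site 2 wins 21–11.
Site 2 vs Site 5: Site 2 wins 20–12.
Site 2 vs Site 3: Site 3 wins 24–8.
Site 8 vs Site 5: Site 5 wins 24–8.
Site 8 vs Site 3: Site 3 wins 21–11.
Site 5 vs Site 3: Site 3 wins 20–12.
No candidate beats all others: Site 7 beats Site 4 beats Site 3 beats Site 7, a majority cycle.

There is no Condorcet winner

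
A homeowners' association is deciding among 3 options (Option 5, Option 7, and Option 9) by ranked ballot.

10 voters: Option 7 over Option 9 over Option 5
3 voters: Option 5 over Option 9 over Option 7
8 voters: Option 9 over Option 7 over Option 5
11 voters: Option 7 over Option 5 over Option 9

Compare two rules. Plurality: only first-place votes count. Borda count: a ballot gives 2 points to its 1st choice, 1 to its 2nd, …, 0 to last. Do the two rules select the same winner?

Plurality first-place counts: Option 5 3, Option 7 21, Option 9 8 → Option 7.
Borda totals: Option 5 17, Option 7 50, Option 9 29 → Option 7.
The two rules agree on Option 7.

Yes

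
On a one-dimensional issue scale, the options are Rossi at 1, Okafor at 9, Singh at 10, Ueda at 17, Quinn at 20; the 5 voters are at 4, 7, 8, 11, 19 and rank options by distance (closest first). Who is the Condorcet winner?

Okafor

With single-peaked preferences on a line, the Condorcet winner is the candidate closest to the median voter.
The median voter (position 8) is closest to Okafor at 9.
Check: Okafor vs Ueda — voters closer to Okafor: 4 of 5.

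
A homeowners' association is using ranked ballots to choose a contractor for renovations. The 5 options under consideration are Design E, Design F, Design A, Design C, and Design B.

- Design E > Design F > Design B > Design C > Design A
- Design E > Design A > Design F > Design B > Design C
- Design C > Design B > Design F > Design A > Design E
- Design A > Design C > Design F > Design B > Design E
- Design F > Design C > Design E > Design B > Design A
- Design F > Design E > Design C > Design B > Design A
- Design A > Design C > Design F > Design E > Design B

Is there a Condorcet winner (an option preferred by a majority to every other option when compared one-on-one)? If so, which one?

Design F

Head-to-head results (7 voters total):
Design E vs Design F: Design F wins 5–2.
Design E vs Design A: Design E wins 4–3.
Design E vs Design C: Design C wins 4–3.
Design E vs Design B: Design E wins 5–2.
Design F vs Design A: Design F wins 4–3.
Design F vs Design C: Design F wins 4–3.
Design F vs Design B: Design F wins 6–1.
Design A vs Design C: Design C wins 4–3.
Design A vs Design B: Design B wins 4–3.
Design C vs Design B: Design C wins 5–2.
Design F beats each rival — Design E (5–2), Design A (4–3), Design C (4–3), Design B (6–1) — so Design F is the Condorcet winner.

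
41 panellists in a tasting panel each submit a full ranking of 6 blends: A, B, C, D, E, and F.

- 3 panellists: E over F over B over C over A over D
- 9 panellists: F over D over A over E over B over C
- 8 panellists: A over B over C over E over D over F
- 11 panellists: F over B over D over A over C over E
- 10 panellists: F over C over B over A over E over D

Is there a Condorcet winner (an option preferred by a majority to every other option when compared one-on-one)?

Yes

Head-to-head results (41 voters total):
A vs B: B wins 24–17.
A vs C: A wins 28–13.
A vs D: A wins 21–20.
A vs E: A wins 38–3.
A vs F: F wins 33–8.
B vs C: B wins 31–10.
B vs D: B wins 32–9.
B vs E: B wins 29–12.
B vs F: F wins 33–8.
C vs D: C wins 21–20.
C vs E: C wins 29–12.
C vs F: F wins 33–8.
D vs E: E wins 21–20.
D vs F: F wins 33–8.
E vs F: F wins 30–11.
F beats each rival — A (33–8), B (33–8), C (33–8), D (33–8), E (30–11) — so F is the Condorcet winner.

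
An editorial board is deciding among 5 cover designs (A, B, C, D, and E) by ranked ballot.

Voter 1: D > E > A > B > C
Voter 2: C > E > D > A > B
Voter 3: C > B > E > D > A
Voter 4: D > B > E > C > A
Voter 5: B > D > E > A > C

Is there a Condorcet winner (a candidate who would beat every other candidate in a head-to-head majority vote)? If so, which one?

D

Head-to-head results (5 voters total):
A vs B: B wins 3–2.
A vs C: C wins 3–2.
A vs D: D wins 5–0.
A vs E: E wins 5–0.
B vs C: B wins 3–2.
B vs D: D wins 3–2.
B vs E: B wins 3–2.
C vs D: D wins 3–2.
C vs E: E wins 3–2.
D vs E: D wins 3–2.
D beats each rival — A (5–0), B (3–2), C (3–2), E (3–2) — so D is the Condorcet winner.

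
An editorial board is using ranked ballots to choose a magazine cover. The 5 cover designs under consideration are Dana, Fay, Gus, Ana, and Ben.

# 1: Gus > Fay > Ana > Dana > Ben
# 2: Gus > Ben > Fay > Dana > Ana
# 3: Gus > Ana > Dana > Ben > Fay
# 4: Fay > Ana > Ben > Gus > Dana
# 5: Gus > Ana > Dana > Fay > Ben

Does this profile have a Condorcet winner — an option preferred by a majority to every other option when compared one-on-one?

Yes

Head-to-head results (5 voters total):
Dana vs Fay: Fay wins 3–2.
Dana vs Gus: Gus wins 5–0.
Dana vs Ana: Ana wins 4–1.
Dana vs Ben: Dana wins 3–2.
Fay vs Gus: Gus wins 4–1.
Fay vs Ana: Fay wins 3–2.
Fay vs Ben: Fay wins 3–2.
Gus vs Ana: Gus wins 4–1.
Gus vs Ben: Gus wins 4–1.
Ana vs Ben: Ana wins 4–1.
Gus beats each rival — Dana (5–0), Fay (4–1), Ana (4–1), Ben (4–1) — so Gus is the Condorcet winner.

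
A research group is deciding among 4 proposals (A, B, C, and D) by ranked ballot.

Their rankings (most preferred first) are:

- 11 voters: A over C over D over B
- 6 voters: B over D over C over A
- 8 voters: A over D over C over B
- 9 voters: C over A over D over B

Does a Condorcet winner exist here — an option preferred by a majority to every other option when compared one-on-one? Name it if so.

A

Head-to-head results (34 voters total):
A vs B: A wins 28–6.
A vs C: A wins 19–15.
A vs D: A wins 28–6.
B vs C: C wins 28–6.
B vs D: D wins 28–6.
C vs D: C wins 20–14.
A beats each rival — B (28–6), C (19–15), D (28–6) — so A is the Condorcet winner.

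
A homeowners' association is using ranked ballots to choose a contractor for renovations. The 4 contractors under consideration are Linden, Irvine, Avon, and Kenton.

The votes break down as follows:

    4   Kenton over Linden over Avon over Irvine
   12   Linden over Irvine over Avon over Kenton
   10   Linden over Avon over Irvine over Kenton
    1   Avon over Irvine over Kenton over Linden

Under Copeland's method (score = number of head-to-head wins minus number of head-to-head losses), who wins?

Pairwise results:
  Linden vs Irvine: Linden wins 26–1.
  Linden vs Avon: Linden wins 26–1.
  Linden vs Kenton: Linden wins 22–5.
  Irvine vs Avon: Avon wins 15–12.
  Irvine vs Kenton: Irvine wins 23–4.
  Avon vs Kenton: Avon wins 23–4.
Copeland scores (wins − losses):
  Linden: 3 − 0 = 3
  Irvine: 1 − 2 = -1
  Avon: 2 − 1 = 1
  Kenton: 0 − 3 = -3
Linden has the best Copeland score.

Linden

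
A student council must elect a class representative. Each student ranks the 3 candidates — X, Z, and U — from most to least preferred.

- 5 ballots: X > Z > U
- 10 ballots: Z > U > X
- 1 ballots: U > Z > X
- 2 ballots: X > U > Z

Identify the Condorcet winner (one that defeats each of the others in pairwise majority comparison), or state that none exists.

Head-to-head results (18 voters total):
X vs Z: Z wins 11–7.
X vs U: U wins 11–7.
Z vs U: Z wins 15–3.
Z beats each rival — X (11–7), U (15–3) — so Z is the Condorcet winner.

Z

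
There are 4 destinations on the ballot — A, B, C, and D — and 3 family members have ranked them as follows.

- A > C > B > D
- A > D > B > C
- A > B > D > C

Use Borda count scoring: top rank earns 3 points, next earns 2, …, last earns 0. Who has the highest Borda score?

Borda scores:
  A: 3 + 3 + 3 = 9
  B: 1 + 1 + 2 = 4
  C: 2 + 0 + 0 = 2
  D: 0 + 2 + 1 = 3
A has the highest total.

A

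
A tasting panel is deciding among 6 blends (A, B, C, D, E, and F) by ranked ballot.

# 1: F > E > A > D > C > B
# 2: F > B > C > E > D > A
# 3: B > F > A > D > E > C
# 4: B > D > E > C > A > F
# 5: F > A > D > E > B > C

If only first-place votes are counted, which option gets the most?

First-place vote totals:
  A: 0
  B: 2
  C: 0
  D: 0
  E: 0
  F: 3
F has the most first-place votes.

F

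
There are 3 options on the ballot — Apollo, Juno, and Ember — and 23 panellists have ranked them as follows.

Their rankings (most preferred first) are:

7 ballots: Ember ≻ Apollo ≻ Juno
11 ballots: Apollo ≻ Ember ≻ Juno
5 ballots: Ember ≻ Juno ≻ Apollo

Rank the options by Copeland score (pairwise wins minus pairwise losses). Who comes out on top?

Pairwise results:
  Apollo vs Juno: Apollo wins 18–5.
  Apollo vs Ember: Ember wins 12–11.
  Juno vs Ember: Ember wins 23–0.
Copeland scores (wins − losses):
  Apollo: 1 − 1 = 0
  Juno: 0 − 2 = -2
  Ember: 2 − 0 = 2
Ember has the best Copeland score.

Ember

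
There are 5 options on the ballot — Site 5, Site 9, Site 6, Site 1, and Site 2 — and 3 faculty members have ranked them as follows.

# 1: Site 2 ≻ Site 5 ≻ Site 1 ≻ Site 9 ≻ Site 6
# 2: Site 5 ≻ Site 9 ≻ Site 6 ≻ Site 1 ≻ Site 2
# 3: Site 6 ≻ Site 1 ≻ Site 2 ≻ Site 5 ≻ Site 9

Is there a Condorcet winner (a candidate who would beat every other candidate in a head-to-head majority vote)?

No

Head-to-head results (3 voters total):
Site 5 vs Site 9: Site 5 wins 3–0.
Site 5 vs Site 6: Site 5 wins 2–1.
Site 5 vs Site 1: Site 5 wins 2–1.
Site 5 vs Site 2: Site 2 wins 2–1.
Site 9 vs Site 6: Site 9 wins 2–1.
Site 9 vs Site 1: Site 1 wins 2–1.
Site 9 vs Site 2: Site 2 wins 2–1.
Site 6 vs Site 1: Site 6 wins 2–1.
Site 6 vs Site 2: Site 6 wins 2–1.
Site 1 vs Site 2: Site 1 wins 2–1.
No candidate beats all others: Site 5 beats Site 6 beats Site 2 beats Site 5, a majority cycle.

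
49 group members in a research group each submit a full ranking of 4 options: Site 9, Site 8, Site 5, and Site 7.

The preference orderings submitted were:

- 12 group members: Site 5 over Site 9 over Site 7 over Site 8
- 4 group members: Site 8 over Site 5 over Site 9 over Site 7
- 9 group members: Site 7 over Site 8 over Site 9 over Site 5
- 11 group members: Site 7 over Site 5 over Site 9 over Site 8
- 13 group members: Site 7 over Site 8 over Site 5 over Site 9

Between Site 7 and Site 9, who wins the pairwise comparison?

Site 7

Ballots ranking Site 7 above Site 9: 9+11+13 = 33.
Ballots ranking Site 9 above Site 7: 12+4 = 16.
Site 7 wins the head-to-head, 33–16.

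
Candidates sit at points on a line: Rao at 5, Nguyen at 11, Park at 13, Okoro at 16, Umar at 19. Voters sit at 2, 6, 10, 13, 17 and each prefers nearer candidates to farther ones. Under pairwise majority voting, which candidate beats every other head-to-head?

Nguyen

With single-peaked preferences on a line, the Condorcet winner is the candidate closest to the median voter.
The median voter (position 10) is closest to Nguyen at 11.
Check: Nguyen vs Park — voters closer to Nguyen: 3 of 5.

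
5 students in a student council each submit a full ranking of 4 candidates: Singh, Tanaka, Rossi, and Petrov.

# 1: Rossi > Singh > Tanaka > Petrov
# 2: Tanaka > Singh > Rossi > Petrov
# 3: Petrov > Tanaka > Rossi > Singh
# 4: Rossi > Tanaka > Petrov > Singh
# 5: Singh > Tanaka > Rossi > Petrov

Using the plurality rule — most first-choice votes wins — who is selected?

First-place vote totals:
  Singh: 1
  Tanaka: 1
  Rossi: 2
  Petrov: 1
Rossi has the most first-place votes.

Rossi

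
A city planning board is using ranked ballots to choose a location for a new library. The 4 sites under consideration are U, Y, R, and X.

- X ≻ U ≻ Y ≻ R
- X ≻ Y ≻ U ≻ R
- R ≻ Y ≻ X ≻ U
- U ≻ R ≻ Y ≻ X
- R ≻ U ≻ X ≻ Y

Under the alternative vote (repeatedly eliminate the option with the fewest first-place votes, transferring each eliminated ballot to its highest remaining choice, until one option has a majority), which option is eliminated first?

Y

Round 1: R 2, X 2, U 1, Y 0. Y has the fewest and is eliminated.
Round 2: R 2, X 2, U 1. U has the fewest and is eliminated.
Round 3: R 3, X 2. R has a majority.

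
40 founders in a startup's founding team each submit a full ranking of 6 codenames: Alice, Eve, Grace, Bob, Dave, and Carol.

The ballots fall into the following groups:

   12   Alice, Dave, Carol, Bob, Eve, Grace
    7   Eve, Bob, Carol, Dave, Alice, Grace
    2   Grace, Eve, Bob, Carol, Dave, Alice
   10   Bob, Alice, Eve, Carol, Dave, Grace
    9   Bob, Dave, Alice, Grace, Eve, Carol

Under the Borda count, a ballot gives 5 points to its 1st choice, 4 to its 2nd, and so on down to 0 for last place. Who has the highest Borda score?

Bob

Borda scores:
  Alice: 12·5 + 7·1 + 2·0 + 10·4 + 9·3 = 134
  Eve: 12·1 + 7·5 + 2·4 + 10·3 + 9·1 = 94
  Grace: 12·0 + 7·0 + 2·5 + 10·0 + 9·2 = 28
  Bob: 12·2 + 7·4 + 2·3 + 10·5 + 9·5 = 153
  Dave: 12·4 + 7·2 + 2·1 + 10·1 + 9·4 = 110
  Carol: 12·3 + 7·3 + 2·2 + 10·2 + 9·0 = 81
Bob has the highest total.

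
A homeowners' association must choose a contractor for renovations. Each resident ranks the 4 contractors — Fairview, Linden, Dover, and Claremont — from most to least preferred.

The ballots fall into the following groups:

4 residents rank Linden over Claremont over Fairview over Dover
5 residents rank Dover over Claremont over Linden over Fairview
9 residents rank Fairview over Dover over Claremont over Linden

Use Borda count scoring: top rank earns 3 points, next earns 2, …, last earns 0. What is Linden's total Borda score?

17

Borda scores:
  Fairview: 4·1 + 5·0 + 9·3 = 31
  Linden: 4·3 + 5·1 + 9·0 = 17
  Dover: 4·0 + 5·3 + 9·2 = 33
  Claremont: 4·2 + 5·2 + 9·1 = 27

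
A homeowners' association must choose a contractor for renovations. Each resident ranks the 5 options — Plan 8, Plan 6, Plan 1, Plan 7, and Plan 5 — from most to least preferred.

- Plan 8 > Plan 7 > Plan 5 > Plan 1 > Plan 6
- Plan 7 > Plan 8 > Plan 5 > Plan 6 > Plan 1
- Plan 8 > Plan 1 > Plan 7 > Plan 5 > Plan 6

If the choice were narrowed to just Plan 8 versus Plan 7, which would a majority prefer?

Ballots ranking Plan 8 above Plan 7: 2.
Ballots ranking Plan 7 above Plan 8: 1.
Plan 8 wins the head-to-head, 2–1.

Plan 8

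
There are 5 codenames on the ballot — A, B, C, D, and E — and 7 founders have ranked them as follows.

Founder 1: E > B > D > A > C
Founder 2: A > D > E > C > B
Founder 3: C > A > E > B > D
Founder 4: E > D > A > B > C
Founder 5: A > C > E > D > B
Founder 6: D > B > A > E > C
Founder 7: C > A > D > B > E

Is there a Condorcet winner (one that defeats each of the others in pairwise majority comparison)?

Yes

Head-to-head results (7 voters total):
A vs B: A wins 5–2.
A vs C: A wins 5–2.
A vs D: A wins 4–3.
A vs E: A wins 5–2.
B vs C: C wins 4–3.
B vs D: D wins 5–2.
B vs E: E wins 5–2.
C vs D: D wins 4–3.
C vs E: E wins 4–3.
D vs E: E wins 4–3.
A beats each rival — B (5–2), C (5–2), D (4–3), E (5–2) — so A is the Condorcet winner.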